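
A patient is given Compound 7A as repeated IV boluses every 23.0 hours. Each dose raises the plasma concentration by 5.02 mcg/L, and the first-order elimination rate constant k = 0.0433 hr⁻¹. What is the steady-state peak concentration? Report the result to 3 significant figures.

Fraction remaining after one interval: e^(−kτ) = e^(−0.04330 × 23.0) = 0.3694
R = 1 / (1 − 0.3694) = 1.586
Css,max = 5.02 × 1.586 ≈ 7.96 mcg/L

7.96 mcg/L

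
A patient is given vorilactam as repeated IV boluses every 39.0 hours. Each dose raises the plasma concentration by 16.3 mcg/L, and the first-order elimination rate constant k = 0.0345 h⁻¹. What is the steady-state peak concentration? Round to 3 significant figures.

Fraction remaining after one interval: e^(−kτ) = e^(−0.03450 × 39.0) = 0.2604
R = 1 / (1 − 0.2604) = 1.352
Css,max = 16.3 × 1.352 ≈ 22.0 mcg/L

22.0 mcg/L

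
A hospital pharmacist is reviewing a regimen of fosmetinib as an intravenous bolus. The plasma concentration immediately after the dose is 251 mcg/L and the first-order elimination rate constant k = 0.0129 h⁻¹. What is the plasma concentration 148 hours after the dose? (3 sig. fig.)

37.2 mcg/L

C(t) = C₀ e^(−kt) = 251 × e^(−0.01290 × 148) = 251 × e^(−1.909) = 251 × 0.1482 ≈ 37.2 mcg/L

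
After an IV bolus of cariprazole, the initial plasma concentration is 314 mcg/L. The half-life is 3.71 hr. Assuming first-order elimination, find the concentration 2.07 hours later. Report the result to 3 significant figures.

k = ln 2 / 3.71 = 0.1868 hr⁻¹
C(t) = C₀ e^(−kt) = 314 × e^(−0.1868 × 2.07) = 314 × e^(−0.3867) = 314 × 0.6793 ≈ 213 mcg/L

213 mcg/L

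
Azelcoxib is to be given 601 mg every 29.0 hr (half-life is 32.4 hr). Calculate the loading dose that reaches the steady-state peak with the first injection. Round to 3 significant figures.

1300 mg

k = ln 2 / 32.4 = 0.02139 hr⁻¹
Accumulation ratio R = 1 / (1 − e^(−kτ)) = 1 / (1 − e^(−0.02139×29.0)) = 1 / (1 − 0.5377) = 2.163
Loading dose = maintenance dose × R = 601 × 2.163 ≈ 1300 mg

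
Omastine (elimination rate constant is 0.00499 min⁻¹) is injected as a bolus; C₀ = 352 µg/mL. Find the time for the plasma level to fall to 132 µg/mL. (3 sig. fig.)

197 minutes

C(t) = C₀ e^(−kt)  ⇒  t = ln(C₀/C) / k
t = ln(352/132) / 0.004990 = 0.9808 / 0.004990 ≈ 197 minutes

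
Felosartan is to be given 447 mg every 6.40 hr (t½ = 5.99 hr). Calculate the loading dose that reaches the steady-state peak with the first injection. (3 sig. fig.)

854 mg

k = ln 2 / 5.99 = 0.1157 hr⁻¹
Accumulation ratio R = 1 / (1 − e^(−kτ)) = 1 / (1 − e^(−0.1157×6.40)) = 1 / (1 − 0.4768) = 1.911
Loading dose = maintenance dose × R = 447 × 1.911 ≈ 854 mg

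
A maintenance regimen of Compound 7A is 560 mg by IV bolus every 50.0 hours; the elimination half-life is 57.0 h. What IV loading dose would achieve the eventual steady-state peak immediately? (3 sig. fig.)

k = ln 2 / 57.0 = 0.01216 h⁻¹
Accumulation ratio R = 1 / (1 − e^(−kτ)) = 1 / (1 − e^(−0.01216×50.0)) = 1 / (1 − 0.5444) = 2.195
Loading dose = maintenance dose × R = 560 × 2.195 ≈ 1230 mg

1230 mg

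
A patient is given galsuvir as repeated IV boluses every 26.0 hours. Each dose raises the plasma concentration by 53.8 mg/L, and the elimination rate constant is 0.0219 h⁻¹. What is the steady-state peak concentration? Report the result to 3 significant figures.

Fraction remaining after one interval: e^(−kτ) = e^(−0.02190 × 26.0) = 0.5659
R = 1 / (1 − 0.5659) = 2.303
Css,max = 53.8 × 2.303 ≈ 124 mg/L

124 mg/L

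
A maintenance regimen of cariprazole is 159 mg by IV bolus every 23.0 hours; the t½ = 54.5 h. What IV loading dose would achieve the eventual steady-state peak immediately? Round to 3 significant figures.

627 mg

k = ln 2 / 54.5 = 0.01272 h⁻¹
Accumulation ratio R = 1 / (1 − e^(−kτ)) = 1 / (1 − e^(−0.01272×23.0)) = 1 / (1 − 0.7464) = 3.943
Loading dose = maintenance dose × R = 159 × 3.943 ≈ 627 mg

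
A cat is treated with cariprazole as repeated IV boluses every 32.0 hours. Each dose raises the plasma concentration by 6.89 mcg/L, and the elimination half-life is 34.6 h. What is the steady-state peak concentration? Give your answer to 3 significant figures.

14.6 mcg/L

k = ln 2 / 34.6 = 0.02003 h⁻¹
Fraction remaining after one interval: e^(−kτ) = e^(−0.02003 × 32.0) = 0.5267
R = 1 / (1 − 0.5267) = 2.113
Css,max = 6.89 × 2.113 ≈ 14.6 mcg/L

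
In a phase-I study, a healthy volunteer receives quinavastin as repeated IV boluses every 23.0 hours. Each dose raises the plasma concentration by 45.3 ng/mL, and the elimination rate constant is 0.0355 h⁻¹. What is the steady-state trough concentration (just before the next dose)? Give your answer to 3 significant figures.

Fraction remaining after one interval: e^(−kτ) = e^(−0.03550 × 23.0) = 0.4420
R = 1 / (1 − 0.4420) = 1.792
Css,max = 45.3 × 1.792 = 81.18 ng/mL
Css,min = Css,max × e^(−kτ) = 81.18 × 0.4420 ≈ 35.9 ng/mL

35.9 ng/mL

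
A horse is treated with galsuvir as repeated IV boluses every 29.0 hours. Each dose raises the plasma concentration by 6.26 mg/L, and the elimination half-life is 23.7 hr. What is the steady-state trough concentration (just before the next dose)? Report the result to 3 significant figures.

4.69 mg/L

k = ln 2 / 23.7 = 0.02925 hr⁻¹
Fraction remaining after one interval: e^(−kτ) = e^(−0.02925 × 29.0) = 0.4282
R = 1 / (1 − 0.4282) = 1.749
Css,max = 6.26 × 1.749 = 10.95 mg/L
Css,min = Css,max × e^(−kτ) = 10.95 × 0.4282 ≈ 4.69 mg/L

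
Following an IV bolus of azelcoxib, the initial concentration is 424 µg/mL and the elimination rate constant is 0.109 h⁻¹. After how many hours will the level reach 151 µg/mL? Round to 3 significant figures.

9.47 hours

C(t) = C₀ e^(−kt)  ⇒  t = ln(C₀/C) / k
t = ln(424/151) / 0.1090 = 1.032 / 0.1090 ≈ 9.47 hours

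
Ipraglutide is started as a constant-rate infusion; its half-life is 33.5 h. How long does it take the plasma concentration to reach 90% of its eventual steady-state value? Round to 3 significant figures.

k = ln 2 / 33.5 = 0.02069 h⁻¹
f = 1 − e^(−kt)  ⇒  t = −ln(1 − f) / k
t = −ln(1 − 0.9) / 0.02069 = 2.303 / 0.02069 ≈ 111 hours

111 hours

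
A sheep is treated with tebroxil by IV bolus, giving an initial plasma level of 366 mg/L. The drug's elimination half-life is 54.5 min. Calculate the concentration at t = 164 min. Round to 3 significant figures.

k = ln 2 / 54.5 = 0.01272 min⁻¹
C(t) = C₀ e^(−kt) = 366 × e^(−0.01272 × 164) = 366 × e^(−2.086) = 366 × 0.1242 ≈ 45.5 mg/L

45.5 mg/L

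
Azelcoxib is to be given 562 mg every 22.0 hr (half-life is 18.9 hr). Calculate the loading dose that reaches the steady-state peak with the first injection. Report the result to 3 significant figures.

1010 mg

k = ln 2 / 18.9 = 0.03667 hr⁻¹
Accumulation ratio R = 1 / (1 − e^(−kτ)) = 1 / (1 − e^(−0.03667×22.0)) = 1 / (1 − 0.4463) = 1.806
Loading dose = maintenance dose × R = 562 × 1.806 ≈ 1010 mg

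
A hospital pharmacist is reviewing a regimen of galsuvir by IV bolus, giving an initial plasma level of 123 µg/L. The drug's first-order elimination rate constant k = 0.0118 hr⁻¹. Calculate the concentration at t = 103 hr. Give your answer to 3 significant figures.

C(t) = C₀ e^(−kt) = 123 × e^(−0.01180 × 103) = 123 × e^(−1.215) = 123 × 0.2966 ≈ 36.5 µg/L

36.5 µg/L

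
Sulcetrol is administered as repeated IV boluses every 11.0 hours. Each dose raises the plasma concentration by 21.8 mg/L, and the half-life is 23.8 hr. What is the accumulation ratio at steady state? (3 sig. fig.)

k = ln 2 / 23.8 = 0.02912 hr⁻¹
Fraction remaining after one interval: e^(−kτ) = e^(−0.02912 × 11.0) = 0.7259
R = 1 / (1 − 0.7259) = 1 / 0.2741 ≈ 3.65

3.65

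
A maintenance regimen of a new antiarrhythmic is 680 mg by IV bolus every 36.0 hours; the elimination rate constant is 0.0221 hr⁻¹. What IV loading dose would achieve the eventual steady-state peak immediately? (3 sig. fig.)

1240 mg

Accumulation ratio R = 1 / (1 − e^(−kτ)) = 1 / (1 − e^(−0.02210×36.0)) = 1 / (1 − 0.4513) = 1.823
Loading dose = maintenance dose × R = 680 × 1.823 ≈ 1240 mg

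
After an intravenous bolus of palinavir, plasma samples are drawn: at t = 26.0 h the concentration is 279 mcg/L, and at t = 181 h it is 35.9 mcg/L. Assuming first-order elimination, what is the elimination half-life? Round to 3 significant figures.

k = ln(C₁/C₂) / (t₂ − t₁) = ln(279/35.9) / (181 − 26.0)
  = 2.050 / 155.0 = 0.01323 h⁻¹
t½ = ln 2 / k = ln 2 / 0.01323 ≈ 52.4 hours

52.4 hours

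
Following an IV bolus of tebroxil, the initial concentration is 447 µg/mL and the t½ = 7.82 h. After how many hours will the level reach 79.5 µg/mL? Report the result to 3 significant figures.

k = ln 2 / 7.82 = 0.08864 h⁻¹
C(t) = C₀ e^(−kt)  ⇒  t = ln(C₀/C) / k
t = ln(447/79.5) / 0.08864 = 1.727 / 0.08864 ≈ 19.5 hours

19.5 hours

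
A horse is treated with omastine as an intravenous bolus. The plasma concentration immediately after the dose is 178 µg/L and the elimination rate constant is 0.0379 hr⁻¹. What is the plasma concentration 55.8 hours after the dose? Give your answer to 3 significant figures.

C(t) = C₀ e^(−kt) = 178 × e^(−0.03790 × 55.8) = 178 × e^(−2.115) = 178 × 0.1207 ≈ 21.5 µg/L

21.5 µg/L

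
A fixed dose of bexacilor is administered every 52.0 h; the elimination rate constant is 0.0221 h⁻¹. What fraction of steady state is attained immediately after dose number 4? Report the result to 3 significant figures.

f_n = 1 − e^(−nkτ) = 1 − e^(−4 × 0.02210 × 52.0) = 1 − e^(−4.597) = 1 − 0.01008 ≈ 0.990

0.990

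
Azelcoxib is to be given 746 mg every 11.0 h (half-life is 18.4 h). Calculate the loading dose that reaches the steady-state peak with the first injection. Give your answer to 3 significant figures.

2200 mg

k = ln 2 / 18.4 = 0.03767 h⁻¹
Accumulation ratio R = 1 / (1 − e^(−kτ)) = 1 / (1 − e^(−0.03767×11.0)) = 1 / (1 − 0.6607) = 2.948
Loading dose = maintenance dose × R = 746 × 2.948 ≈ 2200 mg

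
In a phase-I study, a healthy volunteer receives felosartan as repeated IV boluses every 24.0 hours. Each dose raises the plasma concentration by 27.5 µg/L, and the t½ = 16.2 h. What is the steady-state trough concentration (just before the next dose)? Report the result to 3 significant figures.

k = ln 2 / 16.2 = 0.04279 h⁻¹
Fraction remaining after one interval: e^(−kτ) = e^(−0.04279 × 24.0) = 0.3581
R = 1 / (1 − 0.3581) = 1.558
Css,max = 27.5 × 1.558 = 42.84 µg/L
Css,min = Css,max × e^(−kτ) = 42.84 × 0.3581 ≈ 15.3 µg/L

15.3 µg/L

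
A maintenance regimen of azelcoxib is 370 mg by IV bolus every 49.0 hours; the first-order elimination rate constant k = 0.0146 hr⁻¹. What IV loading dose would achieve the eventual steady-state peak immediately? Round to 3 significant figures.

Accumulation ratio R = 1 / (1 − e^(−kτ)) = 1 / (1 − e^(−0.01460×49.0)) = 1 / (1 − 0.4890) = 1.957
Loading dose = maintenance dose × R = 370 × 1.957 ≈ 724 mg

724 mg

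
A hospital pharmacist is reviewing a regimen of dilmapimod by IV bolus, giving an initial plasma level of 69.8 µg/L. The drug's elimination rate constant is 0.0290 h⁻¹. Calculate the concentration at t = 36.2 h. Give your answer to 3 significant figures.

C(t) = C₀ e^(−kt) = 69.8 × e^(−0.02900 × 36.2) = 69.8 × e^(−1.050) = 69.8 × 0.3500 ≈ 24.4 µg/L

24.4 µg/L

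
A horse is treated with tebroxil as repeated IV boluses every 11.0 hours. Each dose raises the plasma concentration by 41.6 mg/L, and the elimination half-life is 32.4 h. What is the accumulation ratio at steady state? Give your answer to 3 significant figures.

k = ln 2 / 32.4 = 0.02139 h⁻¹
Fraction remaining after one interval: e^(−kτ) = e^(−0.02139 × 11.0) = 0.7903
R = 1 / (1 − 0.7903) = 1 / 0.2097 ≈ 4.77

4.77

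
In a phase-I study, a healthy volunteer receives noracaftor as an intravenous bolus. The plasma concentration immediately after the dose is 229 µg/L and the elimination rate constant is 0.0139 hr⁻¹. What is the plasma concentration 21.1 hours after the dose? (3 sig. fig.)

C(t) = C₀ e^(−kt) = 229 × e^(−0.01390 × 21.1) = 229 × e^(−0.2933) = 229 × 0.7458 ≈ 171 µg/L

171 µg/L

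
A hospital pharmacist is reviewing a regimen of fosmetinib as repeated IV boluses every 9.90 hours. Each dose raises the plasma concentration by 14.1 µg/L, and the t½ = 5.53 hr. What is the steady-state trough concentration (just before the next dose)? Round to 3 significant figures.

k = ln 2 / 5.53 = 0.1253 hr⁻¹
Fraction remaining after one interval: e^(−kτ) = e^(−0.1253 × 9.90) = 0.2891
R = 1 / (1 − 0.2891) = 1.407
Css,max = 14.1 × 1.407 = 19.83 µg/L
Css,min = Css,max × e^(−kτ) = 19.83 × 0.2891 ≈ 5.73 µg/L

5.73 µg/L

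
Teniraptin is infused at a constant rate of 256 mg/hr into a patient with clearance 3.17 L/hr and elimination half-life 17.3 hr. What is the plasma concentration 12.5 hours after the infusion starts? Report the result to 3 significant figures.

31.8 µg/mL

Css = rate / CL = 256 / 3.17 = 80.76 µg/mL
k = ln 2 / 17.3 = 0.04007 hr⁻¹
C(t) = Css (1 − e^(−kt)) = 80.76 × (1 − e^(−0.5008)) = 80.76 × 0.3940 ≈ 31.8 µg/mL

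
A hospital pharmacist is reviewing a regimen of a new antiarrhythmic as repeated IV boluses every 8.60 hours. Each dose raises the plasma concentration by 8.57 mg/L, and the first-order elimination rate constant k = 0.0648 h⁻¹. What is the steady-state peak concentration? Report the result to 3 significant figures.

Fraction remaining after one interval: e^(−kτ) = e^(−0.06480 × 8.60) = 0.5728
R = 1 / (1 − 0.5728) = 2.341
Css,max = 8.57 × 2.341 ≈ 20.1 mg/L

20.1 mg/L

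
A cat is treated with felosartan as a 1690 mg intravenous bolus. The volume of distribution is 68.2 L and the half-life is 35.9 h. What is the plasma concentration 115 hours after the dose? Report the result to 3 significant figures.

2.69 µg/mL

C₀ = dose / V = 1690 / 68.2 = 24.78 µg/mL
k = ln 2 / 35.9 = 0.01931 h⁻¹
C(t) = C₀ e^(−kt) = 24.78 × e^(−0.01931 × 115) = 24.78 × e^(−2.220) = 24.78 × 0.1086 ≈ 2.69 µg/mL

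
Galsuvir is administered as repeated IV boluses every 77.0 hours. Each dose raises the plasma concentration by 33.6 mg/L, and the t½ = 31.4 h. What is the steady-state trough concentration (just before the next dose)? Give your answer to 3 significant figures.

k = ln 2 / 31.4 = 0.02207 h⁻¹
Fraction remaining after one interval: e^(−kτ) = e^(−0.02207 × 77.0) = 0.1827
R = 1 / (1 − 0.1827) = 1.224
Css,max = 33.6 × 1.224 = 41.11 mg/L
Css,min = Css,max × e^(−kτ) = 41.11 × 0.1827 ≈ 7.51 mg/L

7.51 mg/L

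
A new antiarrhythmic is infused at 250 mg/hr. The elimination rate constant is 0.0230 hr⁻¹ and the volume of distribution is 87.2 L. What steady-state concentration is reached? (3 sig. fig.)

CL = k · V = 0.0230 × 87.2 = 2.006 L/hr
Css = rate / CL = 250 / 2.006 ≈ 125 µg/mL

125 µg/mL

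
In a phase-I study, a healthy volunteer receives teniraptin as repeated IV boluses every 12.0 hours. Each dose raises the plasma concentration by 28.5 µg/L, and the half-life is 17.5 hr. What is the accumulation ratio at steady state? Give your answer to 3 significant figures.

k = ln 2 / 17.5 = 0.03961 hr⁻¹
Fraction remaining after one interval: e^(−kτ) = e^(−0.03961 × 12.0) = 0.6217
R = 1 / (1 − 0.6217) = 1 / 0.3783 ≈ 2.64

2.64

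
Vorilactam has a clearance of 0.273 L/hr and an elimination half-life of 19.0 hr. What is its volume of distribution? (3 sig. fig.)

7.48 L

k = ln 2 / t½ = ln 2 / 19.0 = 0.03648 hr⁻¹
V = CL / k = 0.273 / 0.03648 ≈ 7.48 L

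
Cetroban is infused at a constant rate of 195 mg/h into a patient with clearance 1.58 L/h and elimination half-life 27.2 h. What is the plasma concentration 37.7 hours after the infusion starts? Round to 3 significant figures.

76.2 µg/mL

Css = rate / CL = 195 / 1.58 = 123.4 µg/mL
k = ln 2 / 27.2 = 0.02548 h⁻¹
C(t) = Css (1 − e^(−kt)) = 123.4 × (1 − e^(−0.9607)) = 123.4 × 0.6174 ≈ 76.2 µg/mL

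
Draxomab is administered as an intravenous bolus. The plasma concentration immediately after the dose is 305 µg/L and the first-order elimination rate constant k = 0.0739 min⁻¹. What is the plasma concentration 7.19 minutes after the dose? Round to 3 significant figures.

C(t) = C₀ e^(−kt) = 305 × e^(−0.07390 × 7.19) = 305 × e^(−0.5313) = 305 × 0.5878 ≈ 179 µg/L

179 µg/L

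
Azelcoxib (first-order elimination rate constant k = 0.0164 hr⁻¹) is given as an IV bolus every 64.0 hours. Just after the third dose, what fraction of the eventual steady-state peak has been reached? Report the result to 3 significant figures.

0.957

f_n = 1 − e^(−nkτ) = 1 − e^(−3 × 0.01640 × 64.0) = 1 − e^(−3.149) = 1 − 0.04290 ≈ 0.957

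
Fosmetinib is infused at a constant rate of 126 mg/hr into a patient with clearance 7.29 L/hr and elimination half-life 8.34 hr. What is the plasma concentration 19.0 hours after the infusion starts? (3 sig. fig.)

Css = rate / CL = 126 / 7.29 = 17.28 µg/mL
k = ln 2 / 8.34 = 0.08311 hr⁻¹
C(t) = Css (1 − e^(−kt)) = 17.28 × (1 − e^(−1.579)) = 17.28 × 0.7938 ≈ 13.7 µg/mL

13.7 µg/mL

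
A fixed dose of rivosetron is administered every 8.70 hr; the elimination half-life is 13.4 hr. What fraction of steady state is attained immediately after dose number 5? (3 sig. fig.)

k = ln 2 / 13.4 = 0.05173 hr⁻¹
f_n = 1 − e^(−nkτ) = 1 − e^(−5 × 0.05173 × 8.70) = 1 − e^(−2.250) = 1 − 0.1054 ≈ 0.895

0.895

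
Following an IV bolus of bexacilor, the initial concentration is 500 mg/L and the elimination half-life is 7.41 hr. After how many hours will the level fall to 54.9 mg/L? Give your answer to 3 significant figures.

k = ln 2 / 7.41 = 0.09354 hr⁻¹
C(t) = C₀ e^(−kt)  ⇒  t = ln(C₀/C) / k
t = ln(500/54.9) / 0.09354 = 2.209 / 0.09354 ≈ 23.6 hours

23.6 hours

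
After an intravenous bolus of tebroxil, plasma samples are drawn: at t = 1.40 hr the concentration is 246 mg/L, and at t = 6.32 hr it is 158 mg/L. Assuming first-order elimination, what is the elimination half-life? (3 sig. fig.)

k = ln(C₁/C₂) / (t₂ − t₁) = ln(246/158) / (6.32 − 1.40)
  = 0.4427 / 4.920 = 0.08999 hr⁻¹
t½ = ln 2 / k = ln 2 / 0.08999 ≈ 7.70 hours

7.70 hours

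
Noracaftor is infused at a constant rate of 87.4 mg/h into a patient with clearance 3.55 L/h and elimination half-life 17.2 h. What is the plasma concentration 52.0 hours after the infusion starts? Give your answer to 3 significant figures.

21.6 mg/L

Css = rate / CL = 87.4 / 3.55 = 24.62 mg/L
k = ln 2 / 17.2 = 0.04030 h⁻¹
C(t) = Css (1 − e^(−kt)) = 24.62 × (1 − e^(−2.096)) = 24.62 × 0.8770 ≈ 21.6 mg/L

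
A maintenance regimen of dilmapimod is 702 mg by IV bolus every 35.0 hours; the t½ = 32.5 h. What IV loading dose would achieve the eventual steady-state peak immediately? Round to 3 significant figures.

1330 mg

k = ln 2 / 32.5 = 0.02133 h⁻¹
Accumulation ratio R = 1 / (1 − e^(−kτ)) = 1 / (1 − e^(−0.02133×35.0)) = 1 / (1 − 0.4740) = 1.901
Loading dose = maintenance dose × R = 702 × 1.901 ≈ 1330 mg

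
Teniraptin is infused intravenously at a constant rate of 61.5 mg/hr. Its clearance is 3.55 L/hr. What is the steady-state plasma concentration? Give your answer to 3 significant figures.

17.3 mg/L

Css = infusion rate / CL = 61.5 / 3.55 ≈ 17.3 mg/L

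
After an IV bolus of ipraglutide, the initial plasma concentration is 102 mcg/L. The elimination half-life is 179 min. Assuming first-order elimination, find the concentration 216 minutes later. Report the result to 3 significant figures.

k = ln 2 / 179 = 0.003872 min⁻¹
216 min is 1.207 half-lives, so C = 102 × (1/2)^1.207 = 102 × 0.4333 ≈ 44.2 mcg/L

44.2 mcg/L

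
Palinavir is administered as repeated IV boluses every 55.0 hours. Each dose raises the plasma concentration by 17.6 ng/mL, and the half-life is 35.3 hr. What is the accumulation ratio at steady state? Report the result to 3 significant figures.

k = ln 2 / 35.3 = 0.01964 hr⁻¹
Fraction remaining after one interval: e^(−kτ) = e^(−0.01964 × 55.0) = 0.3396
R = 1 / (1 − 0.3396) = 1 / 0.6604 ≈ 1.51

1.51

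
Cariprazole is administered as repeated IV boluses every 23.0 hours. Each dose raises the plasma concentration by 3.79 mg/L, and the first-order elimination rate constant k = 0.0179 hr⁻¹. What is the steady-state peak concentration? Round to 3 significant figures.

Fraction remaining after one interval: e^(−kτ) = e^(−0.01790 × 23.0) = 0.6625
R = 1 / (1 − 0.6625) = 2.963
Css,max = 3.79 × 2.963 ≈ 11.2 mg/L

11.2 mg/L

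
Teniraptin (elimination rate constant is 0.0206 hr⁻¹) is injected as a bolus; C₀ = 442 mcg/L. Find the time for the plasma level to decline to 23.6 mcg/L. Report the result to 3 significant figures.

142 hours

C(t) = C₀ e^(−kt)  ⇒  t = ln(C₀/C) / k
t = ln(442/23.6) / 0.02060 = 2.930 / 0.02060 ≈ 142 hours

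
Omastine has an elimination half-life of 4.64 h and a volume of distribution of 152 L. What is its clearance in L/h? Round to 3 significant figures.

22.7 L/h

k = ln 2 / t½ = ln 2 / 4.64 = 0.1494 h⁻¹
CL = k · V = 0.1494 × 152 ≈ 22.7 L/h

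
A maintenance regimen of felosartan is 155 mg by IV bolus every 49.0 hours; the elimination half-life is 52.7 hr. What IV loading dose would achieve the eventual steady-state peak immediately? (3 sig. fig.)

k = ln 2 / 52.7 = 0.01315 hr⁻¹
Accumulation ratio R = 1 / (1 − e^(−kτ)) = 1 / (1 − e^(−0.01315×49.0)) = 1 / (1 − 0.5249) = 2.105
Loading dose = maintenance dose × R = 155 × 2.105 ≈ 326 mg

326 mg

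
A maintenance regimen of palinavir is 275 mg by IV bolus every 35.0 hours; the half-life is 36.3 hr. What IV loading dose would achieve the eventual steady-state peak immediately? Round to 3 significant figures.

564 mg

k = ln 2 / 36.3 = 0.01909 hr⁻¹
Accumulation ratio R = 1 / (1 − e^(−kτ)) = 1 / (1 − e^(−0.01909×35.0)) = 1 / (1 − 0.5126) = 2.052
Loading dose = maintenance dose × R = 275 × 2.052 ≈ 564 mg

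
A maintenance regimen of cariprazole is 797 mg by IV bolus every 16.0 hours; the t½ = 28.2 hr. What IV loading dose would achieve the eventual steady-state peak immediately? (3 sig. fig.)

k = ln 2 / 28.2 = 0.02458 hr⁻¹
Accumulation ratio R = 1 / (1 − e^(−kτ)) = 1 / (1 − e^(−0.02458×16.0)) = 1 / (1 − 0.6748) = 3.075
Loading dose = maintenance dose × R = 797 × 3.075 ≈ 2450 mg

2450 mg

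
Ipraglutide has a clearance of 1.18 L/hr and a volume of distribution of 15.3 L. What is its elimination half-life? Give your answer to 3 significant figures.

k = CL / V = 1.18 / 15.3 = 0.07712 hr⁻¹
t½ = ln 2 / k = ln 2 / 0.07712 ≈ 8.99 hours

8.99 hours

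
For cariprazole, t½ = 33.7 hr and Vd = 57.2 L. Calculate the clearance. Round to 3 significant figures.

k = ln 2 / t½ = ln 2 / 33.7 = 0.02057 hr⁻¹
CL = k · V = 0.02057 × 57.2 ≈ 1.18 L/hr

1.18 L/hr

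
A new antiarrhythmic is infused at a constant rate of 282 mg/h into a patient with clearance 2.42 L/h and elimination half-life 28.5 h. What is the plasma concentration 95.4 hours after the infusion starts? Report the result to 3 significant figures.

105 µg/mL

Css = rate / CL = 282 / 2.42 = 116.5 µg/mL
k = ln 2 / 28.5 = 0.02432 h⁻¹
C(t) = Css (1 − e^(−kt)) = 116.5 × (1 − e^(−2.320)) = 116.5 × 0.9017 ≈ 105 µg/mL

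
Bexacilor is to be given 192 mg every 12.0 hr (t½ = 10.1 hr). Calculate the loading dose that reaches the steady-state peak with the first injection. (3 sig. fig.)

342 mg

k = ln 2 / 10.1 = 0.06863 hr⁻¹
Accumulation ratio R = 1 / (1 − e^(−kτ)) = 1 / (1 − e^(−0.06863×12.0)) = 1 / (1 − 0.4389) = 1.782
Loading dose = maintenance dose × R = 192 × 1.782 ≈ 342 mg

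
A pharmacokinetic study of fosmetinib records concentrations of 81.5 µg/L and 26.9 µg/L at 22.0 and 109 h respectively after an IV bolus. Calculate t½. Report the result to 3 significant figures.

k = ln(C₁/C₂) / (t₂ − t₁) = ln(81.5/26.9) / (109 − 22.0)
  = 1.108 / 87.00 = 0.01274 h⁻¹
t½ = ln 2 / k = ln 2 / 0.01274 ≈ 54.4 hours

54.4 hours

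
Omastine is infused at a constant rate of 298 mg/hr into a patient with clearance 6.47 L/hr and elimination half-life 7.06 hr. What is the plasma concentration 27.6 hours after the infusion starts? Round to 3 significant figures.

Css = rate / CL = 298 / 6.47 = 46.06 µg/mL
k = ln 2 / 7.06 = 0.09818 hr⁻¹
C(t) = Css (1 − e^(−kt)) = 46.06 × (1 − e^(−2.710)) = 46.06 × 0.9334 ≈ 43.0 µg/mL

43.0 µg/mL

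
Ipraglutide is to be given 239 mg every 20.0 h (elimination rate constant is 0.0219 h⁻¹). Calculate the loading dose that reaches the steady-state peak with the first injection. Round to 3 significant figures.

Accumulation ratio R = 1 / (1 − e^(−kτ)) = 1 / (1 − e^(−0.02190×20.0)) = 1 / (1 − 0.6453) = 2.819
Loading dose = maintenance dose × R = 239 × 2.819 ≈ 674 mg

674 mg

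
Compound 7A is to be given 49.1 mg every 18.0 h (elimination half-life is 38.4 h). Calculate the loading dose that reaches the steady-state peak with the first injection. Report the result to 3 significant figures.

177 mg

k = ln 2 / 38.4 = 0.01805 h⁻¹
Accumulation ratio R = 1 / (1 − e^(−kτ)) = 1 / (1 − e^(−0.01805×18.0)) = 1 / (1 − 0.7226) = 3.605
Loading dose = maintenance dose × R = 49.1 × 3.605 ≈ 177 mg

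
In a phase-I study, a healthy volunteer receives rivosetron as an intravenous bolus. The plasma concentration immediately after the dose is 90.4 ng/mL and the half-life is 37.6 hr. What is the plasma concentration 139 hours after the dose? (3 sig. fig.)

k = ln 2 / 37.6 = 0.01843 hr⁻¹
139 hr is 3.697 half-lives, so C = 90.4 × (1/2)^3.697 = 90.4 × 0.07712 ≈ 6.97 ng/mL

6.97 ng/mL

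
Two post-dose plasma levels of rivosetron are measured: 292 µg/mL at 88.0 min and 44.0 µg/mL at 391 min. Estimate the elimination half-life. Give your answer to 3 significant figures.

k = ln(C₁/C₂) / (t₂ − t₁) = ln(292/44.0) / (391 − 88.0)
  = 1.893 / 303.0 = 0.006246 min⁻¹
t½ = ln 2 / k = ln 2 / 0.006246 ≈ 111 minutes

111 minutes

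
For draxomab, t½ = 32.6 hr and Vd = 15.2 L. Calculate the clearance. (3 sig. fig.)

k = ln 2 / t½ = ln 2 / 32.6 = 0.02126 hr⁻¹
CL = k · V = 0.02126 × 15.2 ≈ 0.323 L/hr

0.323 L/hr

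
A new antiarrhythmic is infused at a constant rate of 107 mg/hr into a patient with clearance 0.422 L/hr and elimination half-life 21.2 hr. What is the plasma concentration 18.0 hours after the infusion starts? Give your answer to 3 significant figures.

113 mg/L

Css = rate / CL = 107 / 0.422 = 253.6 mg/L
k = ln 2 / 21.2 = 0.03270 hr⁻¹
C(t) = Css (1 − e^(−kt)) = 253.6 × (1 − e^(−0.5885)) = 253.6 × 0.4449 ≈ 113 mg/L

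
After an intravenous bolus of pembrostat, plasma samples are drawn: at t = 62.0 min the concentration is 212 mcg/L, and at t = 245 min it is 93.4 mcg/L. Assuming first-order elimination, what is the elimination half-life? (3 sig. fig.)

155 minutes

k = ln(C₁/C₂) / (t₂ − t₁) = ln(212/93.4) / (245 − 62.0)
  = 0.8197 / 183.0 = 0.004479 min⁻¹
t½ = ln 2 / k = ln 2 / 0.004479 ≈ 155 minutes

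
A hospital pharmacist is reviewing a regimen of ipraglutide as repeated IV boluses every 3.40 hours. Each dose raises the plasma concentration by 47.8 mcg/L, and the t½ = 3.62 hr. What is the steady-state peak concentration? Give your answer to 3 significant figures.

k = ln 2 / 3.62 = 0.1915 hr⁻¹
Fraction remaining after one interval: e^(−kτ) = e^(−0.1915 × 3.40) = 0.5215
R = 1 / (1 − 0.5215) = 2.090
Css,max = 47.8 × 2.090 ≈ 99.9 mcg/L

99.9 mcg/L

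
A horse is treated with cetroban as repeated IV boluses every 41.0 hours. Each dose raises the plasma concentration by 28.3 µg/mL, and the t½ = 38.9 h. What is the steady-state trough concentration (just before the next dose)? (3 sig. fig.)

26.3 µg/mL

k = ln 2 / 38.9 = 0.01782 h⁻¹
Fraction remaining after one interval: e^(−kτ) = e^(−0.01782 × 41.0) = 0.4816
R = 1 / (1 − 0.4816) = 1.929
Css,max = 28.3 × 1.929 = 54.59 µg/mL
Css,min = Css,max × e^(−kτ) = 54.59 × 0.4816 ≈ 26.3 µg/mL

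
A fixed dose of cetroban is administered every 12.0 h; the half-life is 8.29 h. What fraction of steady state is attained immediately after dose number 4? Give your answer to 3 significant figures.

0.982

k = ln 2 / 8.29 = 0.08361 h⁻¹
f_n = 1 − e^(−nkτ) = 1 − e^(−4 × 0.08361 × 12.0) = 1 − e^(−4.013) = 1 − 0.01807 ≈ 0.982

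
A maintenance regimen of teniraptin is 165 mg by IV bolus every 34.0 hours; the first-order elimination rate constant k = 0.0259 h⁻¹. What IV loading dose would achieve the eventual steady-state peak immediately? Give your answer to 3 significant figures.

282 mg

Accumulation ratio R = 1 / (1 − e^(−kτ)) = 1 / (1 − e^(−0.02590×34.0)) = 1 / (1 − 0.4145) = 1.708
Loading dose = maintenance dose × R = 165 × 1.708 ≈ 282 mg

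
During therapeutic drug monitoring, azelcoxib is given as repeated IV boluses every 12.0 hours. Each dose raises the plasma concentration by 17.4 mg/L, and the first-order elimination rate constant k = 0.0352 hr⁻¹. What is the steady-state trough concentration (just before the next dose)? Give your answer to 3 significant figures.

Fraction remaining after one interval: e^(−kτ) = e^(−0.03520 × 12.0) = 0.6555
R = 1 / (1 − 0.6555) = 2.903
Css,max = 17.4 × 2.903 = 50.50 mg/L
Css,min = Css,max × e^(−kτ) = 50.50 × 0.6555 ≈ 33.1 mg/L

33.1 mg/L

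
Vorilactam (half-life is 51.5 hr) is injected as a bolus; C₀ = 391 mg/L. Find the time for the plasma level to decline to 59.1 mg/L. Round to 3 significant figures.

140 hours

k = ln 2 / 51.5 = 0.01346 hr⁻¹
C(t) = C₀ e^(−kt)  ⇒  t = ln(C₀/C) / k
t = ln(391/59.1) / 0.01346 = 1.889 / 0.01346 ≈ 140 hours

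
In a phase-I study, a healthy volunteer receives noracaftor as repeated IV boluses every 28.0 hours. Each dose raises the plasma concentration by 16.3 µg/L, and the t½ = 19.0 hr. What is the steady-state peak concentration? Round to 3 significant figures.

25.5 µg/L

k = ln 2 / 19.0 = 0.03648 hr⁻¹
Fraction remaining after one interval: e^(−kτ) = e^(−0.03648 × 28.0) = 0.3601
R = 1 / (1 − 0.3601) = 1.563
Css,max = 16.3 × 1.563 ≈ 25.5 µg/L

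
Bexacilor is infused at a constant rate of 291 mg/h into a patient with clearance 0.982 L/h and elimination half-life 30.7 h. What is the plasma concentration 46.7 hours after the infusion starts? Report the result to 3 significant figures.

193 µg/mL

Css = rate / CL = 291 / 0.982 = 296.3 µg/mL
k = ln 2 / 30.7 = 0.02258 h⁻¹
C(t) = Css (1 − e^(−kt)) = 296.3 × (1 − e^(−1.054)) = 296.3 × 0.6516 ≈ 193 µg/mL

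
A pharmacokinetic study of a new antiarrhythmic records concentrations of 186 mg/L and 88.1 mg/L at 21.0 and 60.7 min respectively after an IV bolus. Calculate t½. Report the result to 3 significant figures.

36.8 minutes

k = ln(C₁/C₂) / (t₂ − t₁) = ln(186/88.1) / (60.7 − 21.0)
  = 0.7473 / 39.70 = 0.01882 min⁻¹
t½ = ln 2 / k = ln 2 / 0.01882 ≈ 36.8 minutes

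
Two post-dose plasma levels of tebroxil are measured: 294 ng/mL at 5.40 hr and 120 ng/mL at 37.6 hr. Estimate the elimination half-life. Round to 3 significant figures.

24.9 hours

k = ln(C₁/C₂) / (t₂ − t₁) = ln(294/120) / (37.6 − 5.40)
  = 0.8961 / 32.20 = 0.02783 hr⁻¹
t½ = ln 2 / k = ln 2 / 0.02783 ≈ 24.9 hours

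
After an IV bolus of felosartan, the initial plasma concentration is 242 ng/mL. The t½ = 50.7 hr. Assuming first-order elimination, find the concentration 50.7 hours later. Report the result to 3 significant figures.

k = ln 2 / 50.7 = 0.01367 hr⁻¹
C(t) = C₀ e^(−kt) = 242 × e^(−0.01367 × 50.7) = 242 × e^(−0.6931) = 242 × 0.5000 ≈ 121 ng/mL

121 ng/mL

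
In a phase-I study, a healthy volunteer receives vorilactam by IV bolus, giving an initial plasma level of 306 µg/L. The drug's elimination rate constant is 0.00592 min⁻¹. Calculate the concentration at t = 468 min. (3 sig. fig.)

C(t) = C₀ e^(−kt) = 306 × e^(−0.005920 × 468) = 306 × e^(−2.771) = 306 × 0.06263 ≈ 19.2 µg/L

19.2 µg/L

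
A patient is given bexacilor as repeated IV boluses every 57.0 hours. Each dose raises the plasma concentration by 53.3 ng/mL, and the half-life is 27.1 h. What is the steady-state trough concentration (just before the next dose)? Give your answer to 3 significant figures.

k = ln 2 / 27.1 = 0.02558 h⁻¹
Fraction remaining after one interval: e^(−kτ) = e^(−0.02558 × 57.0) = 0.2327
R = 1 / (1 − 0.2327) = 1.303
Css,max = 53.3 × 1.303 = 69.47 ng/mL
Css,min = Css,max × e^(−kτ) = 69.47 × 0.2327 ≈ 16.2 ng/mL

16.2 ng/mL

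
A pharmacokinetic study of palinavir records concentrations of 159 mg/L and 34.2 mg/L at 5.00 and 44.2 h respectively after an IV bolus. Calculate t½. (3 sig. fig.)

k = ln(C₁/C₂) / (t₂ − t₁) = ln(159/34.2) / (44.2 − 5.00)
  = 1.537 / 39.20 = 0.03920 h⁻¹
t½ = ln 2 / k = ln 2 / 0.03920 ≈ 17.7 hours

17.7 hours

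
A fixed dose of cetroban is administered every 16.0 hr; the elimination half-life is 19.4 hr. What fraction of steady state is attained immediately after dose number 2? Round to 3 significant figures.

0.681

k = ln 2 / 19.4 = 0.03573 hr⁻¹
f_n = 1 − e^(−nkτ) = 1 − e^(−2 × 0.03573 × 16.0) = 1 − e^(−1.143) = 1 − 0.3188 ≈ 0.681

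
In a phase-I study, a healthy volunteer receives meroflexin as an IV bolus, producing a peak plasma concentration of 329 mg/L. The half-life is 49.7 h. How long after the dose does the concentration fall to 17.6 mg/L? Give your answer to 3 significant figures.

210 hours

k = ln 2 / 49.7 = 0.01395 h⁻¹
C(t) = C₀ e^(−kt)  ⇒  t = ln(C₀/C) / k
t = ln(329/17.6) / 0.01395 = 2.928 / 0.01395 ≈ 210 hours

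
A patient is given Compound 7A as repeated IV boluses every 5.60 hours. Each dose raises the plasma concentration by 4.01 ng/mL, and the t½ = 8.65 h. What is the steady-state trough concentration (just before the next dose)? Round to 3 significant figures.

k = ln 2 / 8.65 = 0.08013 h⁻¹
Fraction remaining after one interval: e^(−kτ) = e^(−0.08013 × 5.60) = 0.6384
R = 1 / (1 − 0.6384) = 2.766
Css,max = 4.01 × 2.766 = 11.09 ng/mL
Css,min = Css,max × e^(−kτ) = 11.09 × 0.6384 ≈ 7.08 ng/mL

7.08 ng/mL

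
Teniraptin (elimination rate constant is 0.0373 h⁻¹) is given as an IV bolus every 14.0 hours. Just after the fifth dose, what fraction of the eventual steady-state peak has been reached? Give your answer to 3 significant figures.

f_n = 1 − e^(−nkτ) = 1 − e^(−5 × 0.03730 × 14.0) = 1 − e^(−2.611) = 1 − 0.07346 ≈ 0.927

0.927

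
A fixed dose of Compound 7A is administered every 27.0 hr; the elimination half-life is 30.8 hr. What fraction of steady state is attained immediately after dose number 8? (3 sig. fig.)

k = ln 2 / 30.8 = 0.02250 hr⁻¹
f_n = 1 − e^(−nkτ) = 1 − e^(−8 × 0.02250 × 27.0) = 1 − e^(−4.861) = 1 − 0.007742 ≈ 0.992

0.992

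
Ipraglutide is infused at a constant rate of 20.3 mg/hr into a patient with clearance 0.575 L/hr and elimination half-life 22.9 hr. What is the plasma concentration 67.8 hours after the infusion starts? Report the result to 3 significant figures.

Css = rate / CL = 20.3 / 0.575 = 35.30 mg/L
k = ln 2 / 22.9 = 0.03027 hr⁻¹
C(t) = Css (1 − e^(−kt)) = 35.30 × (1 − e^(−2.052)) = 35.30 × 0.8715 ≈ 30.8 mg/L

30.8 mg/L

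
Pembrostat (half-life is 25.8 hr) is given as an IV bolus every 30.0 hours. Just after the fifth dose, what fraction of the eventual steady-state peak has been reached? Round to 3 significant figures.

0.982

k = ln 2 / 25.8 = 0.02687 hr⁻¹
f_n = 1 − e^(−nkτ) = 1 − e^(−5 × 0.02687 × 30.0) = 1 − e^(−4.030) = 1 − 0.01778 ≈ 0.982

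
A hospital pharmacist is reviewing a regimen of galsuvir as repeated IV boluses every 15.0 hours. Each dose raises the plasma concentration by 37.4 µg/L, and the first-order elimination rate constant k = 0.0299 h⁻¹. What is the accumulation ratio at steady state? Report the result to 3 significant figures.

Fraction remaining after one interval: e^(−kτ) = e^(−0.02990 × 15.0) = 0.6386
R = 1 / (1 − 0.6386) = 1 / 0.3614 ≈ 2.77

2.77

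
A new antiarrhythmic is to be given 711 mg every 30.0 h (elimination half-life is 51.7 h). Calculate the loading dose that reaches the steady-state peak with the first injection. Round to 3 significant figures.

k = ln 2 / 51.7 = 0.01341 h⁻¹
Accumulation ratio R = 1 / (1 − e^(−kτ)) = 1 / (1 − e^(−0.01341×30.0)) = 1 / (1 − 0.6688) = 3.020
Loading dose = maintenance dose × R = 711 × 3.020 ≈ 2150 mg

2150 mg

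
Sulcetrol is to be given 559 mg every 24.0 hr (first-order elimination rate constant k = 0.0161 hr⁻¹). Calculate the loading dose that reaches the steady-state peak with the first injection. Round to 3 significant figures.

Accumulation ratio R = 1 / (1 − e^(−kτ)) = 1 / (1 − e^(−0.01610×24.0)) = 1 / (1 − 0.6795) = 3.120
Loading dose = maintenance dose × R = 559 × 3.120 ≈ 1740 mg

1740 mg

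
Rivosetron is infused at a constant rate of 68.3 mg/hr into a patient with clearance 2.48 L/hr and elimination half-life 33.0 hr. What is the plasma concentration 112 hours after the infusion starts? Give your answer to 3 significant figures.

24.9 mg/L

Css = rate / CL = 68.3 / 2.48 = 27.54 mg/L
k = ln 2 / 33.0 = 0.02100 hr⁻¹
C(t) = Css (1 − e^(−kt)) = 27.54 × (1 − e^(−2.352)) = 27.54 × 0.9049 ≈ 24.9 mg/L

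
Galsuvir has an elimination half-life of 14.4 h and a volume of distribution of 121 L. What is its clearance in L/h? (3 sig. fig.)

k = ln 2 / t½ = ln 2 / 14.4 = 0.04814 h⁻¹
CL = k · V = 0.04814 × 121 ≈ 5.82 L/h

5.82 L/h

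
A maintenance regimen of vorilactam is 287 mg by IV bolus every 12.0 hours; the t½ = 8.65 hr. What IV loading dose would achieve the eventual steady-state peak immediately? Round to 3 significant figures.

465 mg

k = ln 2 / 8.65 = 0.08013 hr⁻¹
Accumulation ratio R = 1 / (1 − e^(−kτ)) = 1 / (1 − e^(−0.08013×12.0)) = 1 / (1 − 0.3823) = 1.619
Loading dose = maintenance dose × R = 287 × 1.619 ≈ 465 mg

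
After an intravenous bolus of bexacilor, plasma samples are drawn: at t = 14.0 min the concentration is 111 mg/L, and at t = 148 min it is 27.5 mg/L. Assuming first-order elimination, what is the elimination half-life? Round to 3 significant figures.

66.6 minutes

k = ln(C₁/C₂) / (t₂ − t₁) = ln(111/27.5) / (148 − 14.0)
  = 1.395 / 134.0 = 0.01041 min⁻¹
t½ = ln 2 / k = ln 2 / 0.01041 ≈ 66.6 minutes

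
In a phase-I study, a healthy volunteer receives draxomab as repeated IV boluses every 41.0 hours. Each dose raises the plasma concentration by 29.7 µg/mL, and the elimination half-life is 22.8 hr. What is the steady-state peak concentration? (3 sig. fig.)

41.7 µg/mL

k = ln 2 / 22.8 = 0.03040 hr⁻¹
Fraction remaining after one interval: e^(−kτ) = e^(−0.03040 × 41.0) = 0.2875
R = 1 / (1 − 0.2875) = 1.404
Css,max = 29.7 × 1.404 ≈ 41.7 µg/mL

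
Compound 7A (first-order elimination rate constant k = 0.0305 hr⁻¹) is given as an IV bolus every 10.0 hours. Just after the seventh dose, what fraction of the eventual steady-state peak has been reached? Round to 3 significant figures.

f_n = 1 − e^(−nkτ) = 1 − e^(−7 × 0.03050 × 10.0) = 1 − e^(−2.135) = 1 − 0.1182 ≈ 0.882

0.882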